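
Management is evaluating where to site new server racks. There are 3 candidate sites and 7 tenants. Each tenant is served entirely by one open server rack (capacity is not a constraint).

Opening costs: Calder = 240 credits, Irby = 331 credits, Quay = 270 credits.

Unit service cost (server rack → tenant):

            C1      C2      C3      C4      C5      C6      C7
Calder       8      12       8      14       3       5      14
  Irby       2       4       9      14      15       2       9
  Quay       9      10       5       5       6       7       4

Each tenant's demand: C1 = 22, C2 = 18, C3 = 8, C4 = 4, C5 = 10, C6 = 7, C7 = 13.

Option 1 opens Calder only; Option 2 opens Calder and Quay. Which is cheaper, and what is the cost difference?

Option 1 is cheaper by 44.

Option 1: {Calder}: C1→Calder 8·22=176, C2→Calder 12·18=216, C3→Calder 8·8=64, C4→Calder 14·4=56, C5→Calder 3·10=30, C6→Calder 5·7=35, C7→Calder 14·13=182. Service 759; fixed 240; total 999.
Option 2: {Calder, Quay}: C1→Calder 8·22=176, C2→Quay 10·18=180, C3→Quay 5·8=40, C4→Quay 5·4=20, C5→Calder 3·10=30, C6→Calder 5·7=35, C7→Quay 4·13=52. Service 533; fixed 510; total 1043.
Difference: |999 − 1043| = 44.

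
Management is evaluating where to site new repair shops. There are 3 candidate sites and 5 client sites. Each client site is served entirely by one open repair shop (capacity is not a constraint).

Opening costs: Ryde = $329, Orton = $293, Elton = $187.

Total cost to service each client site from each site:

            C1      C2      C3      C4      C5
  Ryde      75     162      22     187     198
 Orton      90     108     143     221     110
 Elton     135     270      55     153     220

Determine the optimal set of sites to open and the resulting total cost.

For any fixed open set, each client site goes to its cheapest open site; total = fixed + service.
{Orton}: C1→Orton 90, C2→Orton 108, C3→Orton 143, C4→Orton 221, C5→Orton 110. Service 672; fixed 293; total 965.
{Ryde}: C1→Ryde 75, C2→Ryde 162, C3→Ryde 22, C4→Ryde 187, C5→Ryde 198. Service 644; fixed 329; total 973.
{Orton, Elton}: service 516 + fixed 480 = 996
{Ryde, Orton, Elton}: service 468 + fixed 809 = 1277
(All 7 nonempty subsets were checked; Orton only is lowest.)

Open Orton only; minimum total cost 965.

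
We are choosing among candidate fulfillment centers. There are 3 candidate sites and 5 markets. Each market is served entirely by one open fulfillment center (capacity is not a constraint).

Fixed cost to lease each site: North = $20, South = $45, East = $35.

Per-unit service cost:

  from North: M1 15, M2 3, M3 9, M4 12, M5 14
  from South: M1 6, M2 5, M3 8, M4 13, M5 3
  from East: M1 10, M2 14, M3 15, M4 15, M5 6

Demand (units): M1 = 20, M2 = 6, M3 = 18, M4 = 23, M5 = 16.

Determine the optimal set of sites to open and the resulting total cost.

Open North and South; minimum total cost 671.

For any fixed open set, each market goes to its cheapest open site; total = fixed + service.
{North, South}: M1→South 6·20=120, M2→North 3·6=18, M3→South 8·18=144, M4→North 12·23=276, M5→South 3·16=48. Service 606; fixed 65; total 671.
{South}: service 641 + fixed 45 = 686
{North, South, East}: service 606 + fixed 100 = 706
{North}: service 980 + fixed 20 = 1000
(All 7 nonempty subsets were checked; North and South is lowest.)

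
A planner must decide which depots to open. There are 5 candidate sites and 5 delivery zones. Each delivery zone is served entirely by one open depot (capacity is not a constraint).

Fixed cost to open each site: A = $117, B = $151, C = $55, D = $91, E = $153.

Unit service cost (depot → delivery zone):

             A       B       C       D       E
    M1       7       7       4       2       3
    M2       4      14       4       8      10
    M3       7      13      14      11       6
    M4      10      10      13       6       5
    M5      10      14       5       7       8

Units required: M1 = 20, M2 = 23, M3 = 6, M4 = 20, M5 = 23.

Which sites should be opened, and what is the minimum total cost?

Open C and D; minimum total cost 579.

For any fixed open set, each delivery zone goes to its cheapest open site; total = fixed + service.
{C, D}: M1→D 2·20=40, M2→C 4·23=92, M3→D 11·6=66, M4→D 6·20=120, M5→C 5·23=115. Service 433; fixed 146; total 579.
{C, E}: M1→E 3·20=60, M2→C 4·23=92, M3→E 6·6=36, M4→E 5·20=100, M5→C 5·23=115. Service 403; fixed 208; total 611.
{D}: M1→D 2·20=40, M2→D 8·23=184, M3→D 11·6=66, M4→D 6·20=120, M5→D 7·23=161. Service 571; fixed 91; total 662.
{A, B, C, D, E}: service 383 + fixed 567 = 950
No other subset beats 579.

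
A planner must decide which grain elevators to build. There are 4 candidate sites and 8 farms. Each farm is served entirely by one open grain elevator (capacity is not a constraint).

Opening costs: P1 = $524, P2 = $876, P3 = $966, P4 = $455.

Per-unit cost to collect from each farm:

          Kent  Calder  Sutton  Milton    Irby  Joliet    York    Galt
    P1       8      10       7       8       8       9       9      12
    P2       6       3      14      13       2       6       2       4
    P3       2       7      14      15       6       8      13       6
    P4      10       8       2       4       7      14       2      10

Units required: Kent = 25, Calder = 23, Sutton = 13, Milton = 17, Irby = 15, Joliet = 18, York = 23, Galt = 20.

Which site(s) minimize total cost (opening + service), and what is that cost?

For any fixed open set, each farm goes to its cheapest open site; total = fixed + service.
{P4}: Kent→P4 10·25=250, Calder→P4 8·23=184, Sutton→P4 2·13=26, Milton→P4 4·17=68, Irby→P4 7·15=105, Joliet→P4 14·18=252, York→P4 2·23=46, Galt→P4 10·20=200. Service 1131; fixed 455; total 1586.
{P2}: Kent→P2 6·25=150, Calder→P2 3·23=69, Sutton→P2 14·13=182, Milton→P2 13·17=221, Irby→P2 2·15=30, Joliet→P2 6·18=108, York→P2 2·23=46, Galt→P2 4·20=80. Service 886; fixed 876; total 1762.
{P2, P4}: service 577 + fixed 1331 = 1908
{P1, P2, P3, P4}: service 477 + fixed 2821 = 3298
No other subset beats 1586.

Open P4 only; minimum total cost 1586.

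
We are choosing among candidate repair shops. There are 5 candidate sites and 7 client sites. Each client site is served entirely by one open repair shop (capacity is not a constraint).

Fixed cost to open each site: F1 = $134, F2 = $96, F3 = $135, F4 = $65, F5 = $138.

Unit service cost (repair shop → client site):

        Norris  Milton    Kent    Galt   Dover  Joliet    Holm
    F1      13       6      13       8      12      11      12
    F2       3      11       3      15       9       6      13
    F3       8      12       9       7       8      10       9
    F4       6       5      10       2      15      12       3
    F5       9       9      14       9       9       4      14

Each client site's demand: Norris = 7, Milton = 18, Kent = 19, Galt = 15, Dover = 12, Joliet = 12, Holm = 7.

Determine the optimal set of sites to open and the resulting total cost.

For any fixed open set, each client site goes to its cheapest open site; total = fixed + service.
{F2, F4}: Norris→F2 3·7=21, Milton→F4 5·18=90, Kent→F2 3·19=57, Galt→F4 2·15=30, Dover→F2 9·12=108, Joliet→F2 6·12=72, Holm→F4 3·7=21. Service 399; fixed 161; total 560.
{F2, F4, F5}: service 375 + fixed 299 = 674
{F2, F3, F4}: service 387 + fixed 296 = 683
{F1, F2, F3, F4, F5}: service 363 + fixed 568 = 931
No other subset beats 560.

Open F2 and F4; minimum total cost 560.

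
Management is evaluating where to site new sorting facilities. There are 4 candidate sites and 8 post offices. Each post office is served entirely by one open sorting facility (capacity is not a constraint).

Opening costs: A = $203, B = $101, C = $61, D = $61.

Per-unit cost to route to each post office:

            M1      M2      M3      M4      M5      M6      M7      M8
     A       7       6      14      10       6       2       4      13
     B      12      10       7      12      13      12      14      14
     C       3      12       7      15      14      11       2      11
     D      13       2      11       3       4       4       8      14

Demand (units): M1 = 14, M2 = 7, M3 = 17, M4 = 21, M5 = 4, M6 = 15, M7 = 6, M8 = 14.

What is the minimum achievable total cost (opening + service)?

For any fixed open set, each post office goes to its cheapest open site; total = fixed + service.
{C, D}: M1→C 3·14=42, M2→D 2·7=14, M3→C 7·17=119, M4→D 3·21=63, M5→D 4·4=16, M6→D 4·15=60, M7→C 2·6=12, M8→C 11·14=154. Service 480; fixed 122; total 602.
{B, C, D}: service 480 + fixed 223 = 703
{A, C, D}: service 450 + fixed 325 = 775
{A, B, C, D}: service 450 + fixed 426 = 876
No other subset beats 602.

Minimum total cost: 602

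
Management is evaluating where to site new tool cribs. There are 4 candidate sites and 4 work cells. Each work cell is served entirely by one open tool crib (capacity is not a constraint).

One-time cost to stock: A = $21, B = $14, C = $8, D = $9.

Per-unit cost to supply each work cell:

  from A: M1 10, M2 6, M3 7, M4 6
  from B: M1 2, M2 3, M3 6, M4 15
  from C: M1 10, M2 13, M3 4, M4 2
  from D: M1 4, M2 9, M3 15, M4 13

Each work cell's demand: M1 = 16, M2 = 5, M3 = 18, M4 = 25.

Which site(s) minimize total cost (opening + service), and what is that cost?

Open B and C; minimum total cost 191.

For any fixed open set, each work cell goes to its cheapest open site; total = fixed + service.
{B, C}: M1→B 2·16=32, M2→B 3·5=15, M3→C 4·18=72, M4→C 2·25=50. Service 169; fixed 22; total 191.
{B, C, D}: service 169 + fixed 31 = 200
{A, B, C}: service 169 + fixed 43 = 212
{A, B, C, D}: M1→B 2·16=32, M2→B 3·5=15, M3→C 4·18=72, M4→C 2·25=50. Service 169; fixed 52; total 221.
No other subset beats 191.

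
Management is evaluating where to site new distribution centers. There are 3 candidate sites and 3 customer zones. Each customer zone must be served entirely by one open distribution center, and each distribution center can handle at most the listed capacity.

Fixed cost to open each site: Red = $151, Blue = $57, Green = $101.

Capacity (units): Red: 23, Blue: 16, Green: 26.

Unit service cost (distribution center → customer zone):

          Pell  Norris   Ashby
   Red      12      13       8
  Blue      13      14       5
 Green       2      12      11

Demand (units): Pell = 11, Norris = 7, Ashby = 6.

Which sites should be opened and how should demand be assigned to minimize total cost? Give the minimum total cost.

Open {Green}: Pell→Green 2·11=22, Norris→Green 12·7=84, Ashby→Green 11·6=66.
Loads: Green carries 24/26. Service 172; fixed 101; total 273.
Next best feasible plan costs 294.

Minimum total cost: 273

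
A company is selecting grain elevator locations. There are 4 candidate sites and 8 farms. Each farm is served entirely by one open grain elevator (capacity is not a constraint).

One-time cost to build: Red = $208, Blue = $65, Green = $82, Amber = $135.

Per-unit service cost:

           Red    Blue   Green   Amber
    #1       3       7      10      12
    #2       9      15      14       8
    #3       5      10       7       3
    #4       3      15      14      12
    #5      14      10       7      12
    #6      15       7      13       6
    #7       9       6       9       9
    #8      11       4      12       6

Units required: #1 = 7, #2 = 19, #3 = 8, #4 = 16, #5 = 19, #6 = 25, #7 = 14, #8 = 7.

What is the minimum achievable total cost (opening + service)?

For any fixed open set, each farm goes to its cheapest open site; total = fixed + service.
{Red, Blue}: #1→Red 3·7=21, #2→Red 9·19=171, #3→Red 5·8=40, #4→Red 3·16=48, #5→Blue 10·19=190, #6→Blue 7·25=175, #7→Blue 6·14=84, #8→Blue 4·7=28. Service 757; fixed 273; total 1030.
{Red, Blue, Green}: service 700 + fixed 355 = 1055
{Blue, Amber}: #1→Blue 7·7=49, #2→Amber 8·19=152, #3→Amber 3·8=24, #4→Amber 12·16=192, #5→Blue 10·19=190, #6→Amber 6·25=150, #7→Blue 6·14=84, #8→Blue 4·7=28. Service 869; fixed 200; total 1069.
{Red, Blue, Green, Amber}: #1→Red 3·7=21, #2→Amber 8·19=152, #3→Amber 3·8=24, #4→Red 3·16=48, #5→Green 7·19=133, #6→Amber 6·25=150, #7→Blue 6·14=84, #8→Blue 4·7=28. Service 640; fixed 490; total 1130.
(All 15 nonempty subsets were checked; Red and Blue is lowest.)

Minimum total cost: 1030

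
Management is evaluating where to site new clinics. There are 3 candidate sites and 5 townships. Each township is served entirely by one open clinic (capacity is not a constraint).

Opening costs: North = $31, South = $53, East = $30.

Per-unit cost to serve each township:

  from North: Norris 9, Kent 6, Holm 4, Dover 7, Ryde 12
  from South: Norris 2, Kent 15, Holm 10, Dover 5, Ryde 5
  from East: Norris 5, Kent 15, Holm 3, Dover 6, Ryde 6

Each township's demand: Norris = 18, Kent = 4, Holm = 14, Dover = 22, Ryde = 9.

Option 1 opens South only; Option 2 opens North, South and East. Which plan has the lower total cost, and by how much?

Option 2 is cheaper by 73.

Option 1: {South}: Norris→South 2·18=36, Kent→South 15·4=60, Holm→South 10·14=140, Dover→South 5·22=110, Ryde→South 5·9=45. Service 391; fixed 53; total 444.
Option 2: {North, South, East}: Norris→South 2·18=36, Kent→North 6·4=24, Holm→East 3·14=42, Dover→South 5·22=110, Ryde→South 5·9=45. Service 257; fixed 114; total 371.
Difference: |444 − 371| = 73.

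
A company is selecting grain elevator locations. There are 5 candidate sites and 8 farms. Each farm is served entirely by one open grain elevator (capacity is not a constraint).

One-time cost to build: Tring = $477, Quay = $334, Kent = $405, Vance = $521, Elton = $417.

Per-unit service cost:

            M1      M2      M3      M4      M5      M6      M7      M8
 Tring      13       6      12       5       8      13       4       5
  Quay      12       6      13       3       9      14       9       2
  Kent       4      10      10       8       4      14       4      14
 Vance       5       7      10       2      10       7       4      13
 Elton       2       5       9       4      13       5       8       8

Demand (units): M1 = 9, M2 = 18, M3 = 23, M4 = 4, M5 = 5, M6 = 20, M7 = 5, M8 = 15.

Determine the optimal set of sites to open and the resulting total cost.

Open Elton only; minimum total cost 1073.

For any fixed open set, each farm goes to its cheapest open site; total = fixed + service.
{Elton}: M1→Elton 2·9=18, M2→Elton 5·18=90, M3→Elton 9·23=207, M4→Elton 4·4=16, M5→Elton 13·5=65, M6→Elton 5·20=100, M7→Elton 8·5=40, M8→Elton 8·15=120. Service 656; fixed 417; total 1073.
{Quay}: service 927 + fixed 334 = 1261
{Quay, Elton}: service 542 + fixed 751 = 1293
{Tring, Quay, Kent, Vance, Elton}: M1→Elton 2·9=18, M2→Elton 5·18=90, M3→Elton 9·23=207, M4→Vance 2·4=8, M5→Kent 4·5=20, M6→Elton 5·20=100, M7→Tring 4·5=20, M8→Quay 2·15=30. Service 493; fixed 2154; total 2647.
No other subset beats 1073.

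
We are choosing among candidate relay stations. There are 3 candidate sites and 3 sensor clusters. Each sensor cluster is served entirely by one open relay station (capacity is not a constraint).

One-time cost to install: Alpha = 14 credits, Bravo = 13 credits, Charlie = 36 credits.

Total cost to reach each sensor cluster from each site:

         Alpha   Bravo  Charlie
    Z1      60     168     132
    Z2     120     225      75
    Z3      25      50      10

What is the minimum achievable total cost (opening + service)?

For any fixed open set, each sensor cluster goes to its cheapest open site; total = fixed + service.
{Alpha, Charlie}: Z1→Alpha 60, Z2→Charlie 75, Z3→Charlie 10. Service 145; fixed 50; total 195.
{Alpha, Bravo, Charlie}: Z1→Alpha 60, Z2→Charlie 75, Z3→Charlie 10. Service 145; fixed 63; total 208.
{Alpha}: Z1→Alpha 60, Z2→Alpha 120, Z3→Alpha 25. Service 205; fixed 14; total 219.
{Bravo}: service 443 + fixed 13 = 456
No other subset beats 195.

Minimum total cost: 195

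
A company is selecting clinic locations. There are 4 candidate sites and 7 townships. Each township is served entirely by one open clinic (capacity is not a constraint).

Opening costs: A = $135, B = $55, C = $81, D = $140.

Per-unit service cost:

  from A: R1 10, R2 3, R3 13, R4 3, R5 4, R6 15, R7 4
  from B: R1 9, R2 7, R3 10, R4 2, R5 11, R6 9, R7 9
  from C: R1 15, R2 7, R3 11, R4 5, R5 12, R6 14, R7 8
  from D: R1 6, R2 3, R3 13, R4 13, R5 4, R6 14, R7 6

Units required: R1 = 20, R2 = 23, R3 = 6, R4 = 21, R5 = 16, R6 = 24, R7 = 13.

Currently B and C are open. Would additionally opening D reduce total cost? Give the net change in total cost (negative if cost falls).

Current service cost with {B, C}: 939.
Adding D: each township re-picks its cheapest; new service cost 649, saving 290.
Extra fixed cost: 140. Net change = 140 − 290 = -150.
(Totals: 1075 → 925.)

Yes — net change −150 (cost falls by 150).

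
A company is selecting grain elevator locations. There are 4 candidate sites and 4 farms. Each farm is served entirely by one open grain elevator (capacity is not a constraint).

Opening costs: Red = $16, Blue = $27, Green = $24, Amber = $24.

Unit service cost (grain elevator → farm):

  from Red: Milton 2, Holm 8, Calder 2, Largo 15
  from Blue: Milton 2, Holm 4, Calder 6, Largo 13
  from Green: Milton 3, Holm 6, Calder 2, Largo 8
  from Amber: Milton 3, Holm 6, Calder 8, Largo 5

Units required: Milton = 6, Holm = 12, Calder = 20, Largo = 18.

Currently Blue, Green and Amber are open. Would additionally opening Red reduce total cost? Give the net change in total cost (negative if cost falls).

No — net change +16 (cost rises by 16).

Current service cost with {Blue, Green, Amber}: 190.
Adding Red: each farm re-picks its cheapest; new service cost 190, saving 0.
Extra fixed cost: 16. Net change = 16 − 0 = 16.
(Totals: 265 → 281.)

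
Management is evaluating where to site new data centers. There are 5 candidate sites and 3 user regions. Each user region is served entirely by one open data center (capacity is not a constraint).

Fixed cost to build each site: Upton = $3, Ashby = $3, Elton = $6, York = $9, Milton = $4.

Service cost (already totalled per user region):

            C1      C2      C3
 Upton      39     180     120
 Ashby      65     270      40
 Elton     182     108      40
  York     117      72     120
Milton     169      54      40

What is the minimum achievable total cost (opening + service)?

For any fixed open set, each user region goes to its cheapest open site; total = fixed + service.
{Upton, Milton}: C1→Upton 39, C2→Milton 54, C3→Milton 40. Service 133; fixed 7; total 140.
{Upton, Ashby, Milton}: service 133 + fixed 10 = 143
{Upton, Elton, Milton}: service 133 + fixed 13 = 146
{Upton, Ashby, Elton, York, Milton}: C1→Upton 39, C2→Milton 54, C3→Ashby 40. Service 133; fixed 25; total 158.
No other subset beats 140.

Minimum total cost: 140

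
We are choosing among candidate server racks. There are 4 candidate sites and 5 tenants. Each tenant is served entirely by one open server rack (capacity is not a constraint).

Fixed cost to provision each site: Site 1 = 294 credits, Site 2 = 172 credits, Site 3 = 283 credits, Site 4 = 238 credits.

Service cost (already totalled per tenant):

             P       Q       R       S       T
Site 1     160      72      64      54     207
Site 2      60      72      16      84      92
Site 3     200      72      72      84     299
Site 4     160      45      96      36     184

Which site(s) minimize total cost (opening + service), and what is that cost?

For any fixed open set, each tenant goes to its cheapest open site; total = fixed + service.
{Site 2}: P→Site 2 60, Q→Site 2 72, R→Site 2 16, S→Site 2 84, T→Site 2 92. Service 324; fixed 172; total 496.
{Site 2, Site 4}: service 249 + fixed 410 = 659
{Site 4}: P→Site 4 160, Q→Site 4 45, R→Site 4 96, S→Site 4 36, T→Site 4 184. Service 521; fixed 238; total 759.
{Site 1, Site 2, Site 3, Site 4}: service 249 + fixed 987 = 1236
No other subset beats 496.

Open Site 2 only; minimum total cost 496.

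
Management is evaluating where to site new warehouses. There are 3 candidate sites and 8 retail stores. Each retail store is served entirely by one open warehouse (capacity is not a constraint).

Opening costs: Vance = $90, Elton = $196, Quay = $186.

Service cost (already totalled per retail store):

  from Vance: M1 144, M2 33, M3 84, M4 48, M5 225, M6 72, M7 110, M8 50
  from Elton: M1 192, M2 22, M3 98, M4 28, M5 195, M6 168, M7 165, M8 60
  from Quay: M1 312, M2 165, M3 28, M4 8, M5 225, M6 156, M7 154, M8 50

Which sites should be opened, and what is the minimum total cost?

For any fixed open set, each retail store goes to its cheapest open site; total = fixed + service.
{Vance}: M1→Vance 144, M2→Vance 33, M3→Vance 84, M4→Vance 48, M5→Vance 225, M6→Vance 72, M7→Vance 110, M8→Vance 50. Service 766; fixed 90; total 856.
{Vance, Quay}: service 670 + fixed 276 = 946
{Vance, Elton}: service 705 + fixed 286 = 991
{Vance, Elton, Quay}: service 629 + fixed 472 = 1101
No other subset beats 856.

Open Vance only; minimum total cost 856.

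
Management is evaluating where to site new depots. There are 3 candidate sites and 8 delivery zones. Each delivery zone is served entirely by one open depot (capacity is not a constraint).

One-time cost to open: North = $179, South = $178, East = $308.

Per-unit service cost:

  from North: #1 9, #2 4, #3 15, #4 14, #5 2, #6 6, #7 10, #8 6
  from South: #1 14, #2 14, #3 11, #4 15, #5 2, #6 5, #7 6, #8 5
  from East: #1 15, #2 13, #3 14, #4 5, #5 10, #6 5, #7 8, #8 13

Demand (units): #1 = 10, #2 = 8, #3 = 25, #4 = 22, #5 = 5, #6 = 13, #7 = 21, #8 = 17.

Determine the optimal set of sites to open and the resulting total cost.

For any fixed open set, each delivery zone goes to its cheapest open site; total = fixed + service.
{South}: #1→South 14·10=140, #2→South 14·8=112, #3→South 11·25=275, #4→South 15·22=330, #5→South 2·5=10, #6→South 5·13=65, #7→South 6·21=126, #8→South 5·17=85. Service 1143; fixed 178; total 1321.
{North, South}: service 991 + fixed 357 = 1348
{North}: service 1205 + fixed 179 = 1384
{North, South, East}: service 793 + fixed 665 = 1458
No other subset beats 1321.

Open South only; minimum total cost 1321.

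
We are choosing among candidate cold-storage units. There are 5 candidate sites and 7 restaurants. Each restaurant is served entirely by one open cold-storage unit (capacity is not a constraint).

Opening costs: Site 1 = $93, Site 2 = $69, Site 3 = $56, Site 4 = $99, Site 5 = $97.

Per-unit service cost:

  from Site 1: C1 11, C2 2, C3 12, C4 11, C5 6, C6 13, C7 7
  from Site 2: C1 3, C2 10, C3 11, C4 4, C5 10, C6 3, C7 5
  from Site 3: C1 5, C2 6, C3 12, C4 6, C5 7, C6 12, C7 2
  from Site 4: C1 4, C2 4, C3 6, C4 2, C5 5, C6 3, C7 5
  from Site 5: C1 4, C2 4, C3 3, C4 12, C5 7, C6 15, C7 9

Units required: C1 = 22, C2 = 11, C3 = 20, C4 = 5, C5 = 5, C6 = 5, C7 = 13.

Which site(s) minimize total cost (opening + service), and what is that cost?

For any fixed open set, each restaurant goes to its cheapest open site; total = fixed + service.
{Site 4}: C1→Site 4 4·22=88, C2→Site 4 4·11=44, C3→Site 4 6·20=120, C4→Site 4 2·5=10, C5→Site 4 5·5=25, C6→Site 4 3·5=15, C7→Site 4 5·13=65. Service 367; fixed 99; total 466.
{Site 2, Site 5}: service 305 + fixed 166 = 471
{Site 3, Site 4}: service 328 + fixed 155 = 483
{Site 1, Site 2, Site 3, Site 4, Site 5}: C1→Site 2 3·22=66, C2→Site 1 2·11=22, C3→Site 5 3·20=60, C4→Site 4 2·5=10, C5→Site 4 5·5=25, C6→Site 2 3·5=15, C7→Site 3 2·13=26. Service 224; fixed 414; total 638.
No other subset beats 466.

Open Site 4 only; minimum total cost 466.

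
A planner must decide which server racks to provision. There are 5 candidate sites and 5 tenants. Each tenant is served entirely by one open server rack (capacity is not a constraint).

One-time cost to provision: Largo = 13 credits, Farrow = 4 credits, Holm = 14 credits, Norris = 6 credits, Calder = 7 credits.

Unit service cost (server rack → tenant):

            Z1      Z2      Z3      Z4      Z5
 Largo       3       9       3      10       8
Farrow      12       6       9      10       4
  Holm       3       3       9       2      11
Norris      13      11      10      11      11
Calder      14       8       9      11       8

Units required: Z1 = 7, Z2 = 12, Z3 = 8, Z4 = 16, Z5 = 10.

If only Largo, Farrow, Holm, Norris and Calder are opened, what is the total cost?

Total cost: 197

Each tenant is assigned to its cheapest site among the open ones.
{Largo, Farrow, Holm, Norris, Calder}: Z1→Largo 3·7=21, Z2→Holm 3·12=36, Z3→Largo 3·8=24, Z4→Holm 2·16=32, Z5→Farrow 4·10=40. Service 153; fixed 44; total 197.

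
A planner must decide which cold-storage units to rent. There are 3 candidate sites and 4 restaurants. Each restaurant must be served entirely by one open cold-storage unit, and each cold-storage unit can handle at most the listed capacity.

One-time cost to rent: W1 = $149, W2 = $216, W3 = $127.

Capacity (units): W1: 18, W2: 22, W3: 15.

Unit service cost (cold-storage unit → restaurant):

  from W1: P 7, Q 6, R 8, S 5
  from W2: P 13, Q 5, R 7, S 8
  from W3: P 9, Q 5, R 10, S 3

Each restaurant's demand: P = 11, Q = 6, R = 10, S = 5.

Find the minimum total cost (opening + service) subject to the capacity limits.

Minimum total cost: 504

Open {W1, W3}: P→W1 7·11=77, Q→W1 6·6=36, R→W3 10·10=100, S→W3 3·5=15.
Loads: W1 carries 17/18, W3 carries 15/15. Service 228; fixed 276; total 504.
Next best feasible plan costs 567.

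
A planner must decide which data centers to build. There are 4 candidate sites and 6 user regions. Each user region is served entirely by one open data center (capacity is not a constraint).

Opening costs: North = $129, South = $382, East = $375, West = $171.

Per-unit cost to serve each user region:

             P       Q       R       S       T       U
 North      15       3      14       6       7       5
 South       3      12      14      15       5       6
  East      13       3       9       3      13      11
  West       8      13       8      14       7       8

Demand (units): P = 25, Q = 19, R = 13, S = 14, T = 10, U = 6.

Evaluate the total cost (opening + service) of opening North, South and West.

Total cost: 1082

Each user region is assigned to its cheapest site among the open ones.
{North, South, West}: P→South 3·25=75, Q→North 3·19=57, R→West 8·13=104, S→North 6·14=84, T→South 5·10=50, U→North 5·6=30. Service 400; fixed 682; total 1082.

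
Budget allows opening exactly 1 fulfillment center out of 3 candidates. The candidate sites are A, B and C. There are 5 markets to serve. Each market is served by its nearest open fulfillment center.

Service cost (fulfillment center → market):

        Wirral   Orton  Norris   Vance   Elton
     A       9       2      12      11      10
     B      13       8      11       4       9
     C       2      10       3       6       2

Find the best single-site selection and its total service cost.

Choose C only; total service cost 23.

With exactly 1 open, each market uses its cheapest among the chosen.
{C}: Wirral→C 2, Orton→C 10, Norris→C 3, Vance→C 6, Elton→C 2. Service cost 23.
{A}: service cost 44
{B}: service cost 45
Among all 3 size-1 choices, {C} is lowest.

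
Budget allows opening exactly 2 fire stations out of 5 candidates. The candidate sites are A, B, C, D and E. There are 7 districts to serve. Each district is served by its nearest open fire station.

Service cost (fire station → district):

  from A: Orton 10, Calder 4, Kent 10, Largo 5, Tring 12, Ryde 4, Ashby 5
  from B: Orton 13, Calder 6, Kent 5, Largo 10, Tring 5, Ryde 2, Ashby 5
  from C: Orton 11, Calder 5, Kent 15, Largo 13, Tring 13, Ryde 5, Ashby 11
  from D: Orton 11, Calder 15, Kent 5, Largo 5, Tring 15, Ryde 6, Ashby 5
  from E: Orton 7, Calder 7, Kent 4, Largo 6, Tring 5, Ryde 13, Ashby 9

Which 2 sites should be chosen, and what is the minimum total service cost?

With exactly 2 open, each district uses its cheapest among the chosen.
{A, E}: Orton→E 7, Calder→A 4, Kent→E 4, Largo→A 5, Tring→E 5, Ryde→A 4, Ashby→A 5. Service cost 34.
{B, E}: service cost 35
{A, B}: service cost 36
Among all 10 size-2 choices, {A, E} is lowest.

Choose A and E; total service cost 34.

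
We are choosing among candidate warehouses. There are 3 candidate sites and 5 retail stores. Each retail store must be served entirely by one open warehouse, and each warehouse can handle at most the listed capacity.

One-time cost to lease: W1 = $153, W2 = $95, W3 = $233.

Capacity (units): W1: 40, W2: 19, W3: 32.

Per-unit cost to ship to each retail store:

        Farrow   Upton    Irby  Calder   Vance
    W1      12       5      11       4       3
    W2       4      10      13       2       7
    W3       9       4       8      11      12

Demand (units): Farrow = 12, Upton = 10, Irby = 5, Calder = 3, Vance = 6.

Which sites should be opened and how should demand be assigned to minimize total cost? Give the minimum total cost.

Minimum total cost: 425

Open {W1, W2}: Farrow→W2 4·12=48, Upton→W1 5·10=50, Irby→W1 11·5=55, Calder→W2 2·3=6, Vance→W1 3·6=18.
Loads: W1 carries 21/40, W2 carries 15/19. Service 177; fixed 248; total 425.
Next best feasible plan costs 431.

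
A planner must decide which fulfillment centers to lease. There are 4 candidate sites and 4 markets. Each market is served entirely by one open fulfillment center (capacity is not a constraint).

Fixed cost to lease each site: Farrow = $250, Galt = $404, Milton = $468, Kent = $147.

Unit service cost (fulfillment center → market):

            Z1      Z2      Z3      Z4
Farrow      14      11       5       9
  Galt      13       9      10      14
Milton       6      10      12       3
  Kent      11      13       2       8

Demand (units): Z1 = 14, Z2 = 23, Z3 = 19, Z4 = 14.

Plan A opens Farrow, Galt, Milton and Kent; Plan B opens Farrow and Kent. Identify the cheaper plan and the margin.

Plan A: {Farrow, Galt, Milton, Kent}: Z1→Milton 6·14=84, Z2→Galt 9·23=207, Z3→Kent 2·19=38, Z4→Milton 3·14=42. Service 371; fixed 1269; total 1640.
Plan B: {Farrow, Kent}: Z1→Kent 11·14=154, Z2→Farrow 11·23=253, Z3→Kent 2·19=38, Z4→Kent 8·14=112. Service 557; fixed 397; total 954.
Difference: |1640 − 954| = 686.

Plan B is cheaper by 686.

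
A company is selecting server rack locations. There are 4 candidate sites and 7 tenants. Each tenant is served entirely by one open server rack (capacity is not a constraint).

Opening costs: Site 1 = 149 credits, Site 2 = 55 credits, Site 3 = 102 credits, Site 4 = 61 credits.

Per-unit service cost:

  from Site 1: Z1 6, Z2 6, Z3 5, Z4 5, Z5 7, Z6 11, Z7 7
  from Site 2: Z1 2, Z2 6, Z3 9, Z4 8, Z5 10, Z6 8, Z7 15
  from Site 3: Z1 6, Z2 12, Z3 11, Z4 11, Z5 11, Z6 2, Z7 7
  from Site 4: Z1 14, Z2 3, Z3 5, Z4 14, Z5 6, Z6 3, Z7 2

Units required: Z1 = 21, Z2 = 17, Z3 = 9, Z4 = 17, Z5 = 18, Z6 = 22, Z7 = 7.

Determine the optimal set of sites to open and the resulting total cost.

For any fixed open set, each tenant goes to its cheapest open site; total = fixed + service.
{Site 2, Site 4}: Z1→Site 2 2·21=42, Z2→Site 4 3·17=51, Z3→Site 4 5·9=45, Z4→Site 2 8·17=136, Z5→Site 4 6·18=108, Z6→Site 4 3·22=66, Z7→Site 4 2·7=14. Service 462; fixed 116; total 578.
{Site 2, Site 3, Site 4}: service 440 + fixed 218 = 658
{Site 1, Site 2, Site 4}: service 411 + fixed 265 = 676
{Site 1, Site 2, Site 3, Site 4}: service 389 + fixed 367 = 756
(All 15 nonempty subsets were checked; Site 2 and Site 4 is lowest.)

Open Site 2 and Site 4; minimum total cost 578.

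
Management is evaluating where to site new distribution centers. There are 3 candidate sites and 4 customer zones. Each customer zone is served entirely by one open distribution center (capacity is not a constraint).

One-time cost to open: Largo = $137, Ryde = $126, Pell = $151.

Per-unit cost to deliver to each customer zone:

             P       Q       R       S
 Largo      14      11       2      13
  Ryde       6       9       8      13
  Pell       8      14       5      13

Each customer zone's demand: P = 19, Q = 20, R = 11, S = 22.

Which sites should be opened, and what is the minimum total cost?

For any fixed open set, each customer zone goes to its cheapest open site; total = fixed + service.
{Ryde}: P→Ryde 6·19=114, Q→Ryde 9·20=180, R→Ryde 8·11=88, S→Ryde 13·22=286. Service 668; fixed 126; total 794.
{Largo, Ryde}: service 602 + fixed 263 = 865
{Ryde, Pell}: P→Ryde 6·19=114, Q→Ryde 9·20=180, R→Pell 5·11=55, S→Ryde 13·22=286. Service 635; fixed 277; total 912.
{Largo, Ryde, Pell}: P→Ryde 6·19=114, Q→Ryde 9·20=180, R→Largo 2·11=22, S→Largo 13·22=286. Service 602; fixed 414; total 1016.
No other subset beats 794.

Open Ryde only; minimum total cost 794.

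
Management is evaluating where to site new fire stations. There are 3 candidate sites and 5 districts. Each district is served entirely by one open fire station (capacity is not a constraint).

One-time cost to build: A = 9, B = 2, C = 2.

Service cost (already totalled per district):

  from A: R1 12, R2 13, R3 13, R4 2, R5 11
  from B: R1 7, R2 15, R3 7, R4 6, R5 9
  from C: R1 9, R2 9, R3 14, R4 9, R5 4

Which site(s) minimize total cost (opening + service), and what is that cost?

For any fixed open set, each district goes to its cheapest open site; total = fixed + service.
{B, C}: R1→B 7, R2→C 9, R3→B 7, R4→B 6, R5→C 4. Service 33; fixed 4; total 37.
{A, B, C}: R1→B 7, R2→C 9, R3→B 7, R4→A 2, R5→C 4. Service 29; fixed 13; total 42.
{B}: service 44 + fixed 2 = 46
No other subset beats 37.

Open B and C; minimum total cost 37.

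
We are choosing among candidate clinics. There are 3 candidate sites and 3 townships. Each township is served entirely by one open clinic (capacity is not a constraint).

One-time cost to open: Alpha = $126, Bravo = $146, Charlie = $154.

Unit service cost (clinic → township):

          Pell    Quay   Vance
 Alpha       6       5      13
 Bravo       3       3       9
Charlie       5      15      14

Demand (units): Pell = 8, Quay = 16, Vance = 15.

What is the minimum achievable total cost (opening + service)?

For any fixed open set, each township goes to its cheapest open site; total = fixed + service.
{Bravo}: Pell→Bravo 3·8=24, Quay→Bravo 3·16=48, Vance→Bravo 9·15=135. Service 207; fixed 146; total 353.
{Alpha}: service 323 + fixed 126 = 449
{Alpha, Bravo}: Pell→Bravo 3·8=24, Quay→Bravo 3·16=48, Vance→Bravo 9·15=135. Service 207; fixed 272; total 479.
{Alpha, Bravo, Charlie}: service 207 + fixed 426 = 633
(All 7 nonempty subsets were checked; Bravo only is lowest.)

Minimum total cost: 353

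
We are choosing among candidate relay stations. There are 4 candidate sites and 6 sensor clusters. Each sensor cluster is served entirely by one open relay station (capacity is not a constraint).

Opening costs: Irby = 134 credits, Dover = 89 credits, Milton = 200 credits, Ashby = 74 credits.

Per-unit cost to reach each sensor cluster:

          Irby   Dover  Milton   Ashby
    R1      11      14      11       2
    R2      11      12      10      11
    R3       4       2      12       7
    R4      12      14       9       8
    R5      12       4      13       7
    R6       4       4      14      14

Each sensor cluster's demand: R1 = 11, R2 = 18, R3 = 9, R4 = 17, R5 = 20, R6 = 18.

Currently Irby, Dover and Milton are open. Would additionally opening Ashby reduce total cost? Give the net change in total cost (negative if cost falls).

Current service cost with {Irby, Dover, Milton}: 624.
Adding Ashby: each sensor cluster re-picks its cheapest; new service cost 508, saving 116.
Extra fixed cost: 74. Net change = 74 − 116 = -42.
(Totals: 1047 → 1005.)

Yes — net change −42 (cost falls by 42).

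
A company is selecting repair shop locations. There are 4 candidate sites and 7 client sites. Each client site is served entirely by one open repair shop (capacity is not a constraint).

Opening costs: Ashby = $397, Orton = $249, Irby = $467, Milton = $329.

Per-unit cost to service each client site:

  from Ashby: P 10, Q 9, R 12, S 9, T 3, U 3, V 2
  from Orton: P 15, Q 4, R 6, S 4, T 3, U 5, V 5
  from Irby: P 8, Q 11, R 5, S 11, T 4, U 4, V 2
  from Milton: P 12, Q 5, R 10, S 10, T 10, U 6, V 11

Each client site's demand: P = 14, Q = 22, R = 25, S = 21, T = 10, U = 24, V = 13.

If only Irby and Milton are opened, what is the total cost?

Each client site is assigned to its cheapest site among the open ones.
{Irby, Milton}: P→Irby 8·14=112, Q→Milton 5·22=110, R→Irby 5·25=125, S→Milton 10·21=210, T→Irby 4·10=40, U→Irby 4·24=96, V→Irby 2·13=26. Service 719; fixed 796; total 1515.

Total cost: 1515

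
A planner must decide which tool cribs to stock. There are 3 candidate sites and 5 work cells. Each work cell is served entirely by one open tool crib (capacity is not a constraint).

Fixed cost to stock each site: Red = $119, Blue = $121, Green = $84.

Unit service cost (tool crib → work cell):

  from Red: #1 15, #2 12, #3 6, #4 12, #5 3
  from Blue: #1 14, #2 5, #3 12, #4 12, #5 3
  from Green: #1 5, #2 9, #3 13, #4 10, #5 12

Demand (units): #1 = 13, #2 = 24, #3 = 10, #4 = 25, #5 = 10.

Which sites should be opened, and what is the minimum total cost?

Open Blue and Green; minimum total cost 790.

For any fixed open set, each work cell goes to its cheapest open site; total = fixed + service.
{Blue, Green}: #1→Green 5·13=65, #2→Blue 5·24=120, #3→Blue 12·10=120, #4→Green 10·25=250, #5→Blue 3·10=30. Service 585; fixed 205; total 790.
{Red, Green}: service 621 + fixed 203 = 824
{Red, Blue, Green}: service 525 + fixed 324 = 849
{Green}: service 781 + fixed 84 = 865
No other subset beats 790.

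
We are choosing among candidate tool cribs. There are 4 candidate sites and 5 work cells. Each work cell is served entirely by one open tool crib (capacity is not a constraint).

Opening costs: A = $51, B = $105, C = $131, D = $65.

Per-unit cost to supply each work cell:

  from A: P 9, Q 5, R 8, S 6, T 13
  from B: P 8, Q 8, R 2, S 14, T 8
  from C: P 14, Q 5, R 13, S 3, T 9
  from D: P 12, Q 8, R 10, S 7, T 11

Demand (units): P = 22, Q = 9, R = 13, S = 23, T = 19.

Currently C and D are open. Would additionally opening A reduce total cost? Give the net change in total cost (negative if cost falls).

Current service cost with {C, D}: 679.
Adding A: each work cell re-picks its cheapest; new service cost 587, saving 92.
Extra fixed cost: 51. Net change = 51 − 92 = -41.
(Totals: 875 → 834.)

Yes — net change −41 (cost falls by 41).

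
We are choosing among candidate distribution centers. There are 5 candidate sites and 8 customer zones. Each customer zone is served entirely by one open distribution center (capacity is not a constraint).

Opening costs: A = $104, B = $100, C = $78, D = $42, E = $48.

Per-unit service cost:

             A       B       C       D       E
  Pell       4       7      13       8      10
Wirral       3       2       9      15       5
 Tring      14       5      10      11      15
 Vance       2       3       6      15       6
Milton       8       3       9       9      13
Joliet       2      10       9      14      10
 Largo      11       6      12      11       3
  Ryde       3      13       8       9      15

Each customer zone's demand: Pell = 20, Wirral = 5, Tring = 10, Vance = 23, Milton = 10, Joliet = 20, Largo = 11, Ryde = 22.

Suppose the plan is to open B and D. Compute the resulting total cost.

Total cost: 905

Each customer zone is assigned to its cheapest site among the open ones.
{B, D}: Pell→B 7·20=140, Wirral→B 2·5=10, Tring→B 5·10=50, Vance→B 3·23=69, Milton→B 3·10=30, Joliet→B 10·20=200, Largo→B 6·11=66, Ryde→D 9·22=198. Service 763; fixed 142; total 905.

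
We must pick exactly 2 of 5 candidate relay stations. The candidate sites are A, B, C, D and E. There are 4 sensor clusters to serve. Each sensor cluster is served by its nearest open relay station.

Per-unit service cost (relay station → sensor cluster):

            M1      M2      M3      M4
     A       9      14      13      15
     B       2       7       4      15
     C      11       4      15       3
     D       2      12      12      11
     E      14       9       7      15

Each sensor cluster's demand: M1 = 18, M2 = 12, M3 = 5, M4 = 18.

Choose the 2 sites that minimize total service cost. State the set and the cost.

With exactly 2 open, each sensor cluster uses its cheapest among the chosen.
{B, C}: M1→B 2·18=36, M2→C 4·12=48, M3→B 4·5=20, M4→C 3·18=54. Service cost 158.
{C, D}: service cost 198
{A, C}: service cost 329
Among all 10 size-2 choices, {B, C} is lowest.

Choose B and C; total service cost 158.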